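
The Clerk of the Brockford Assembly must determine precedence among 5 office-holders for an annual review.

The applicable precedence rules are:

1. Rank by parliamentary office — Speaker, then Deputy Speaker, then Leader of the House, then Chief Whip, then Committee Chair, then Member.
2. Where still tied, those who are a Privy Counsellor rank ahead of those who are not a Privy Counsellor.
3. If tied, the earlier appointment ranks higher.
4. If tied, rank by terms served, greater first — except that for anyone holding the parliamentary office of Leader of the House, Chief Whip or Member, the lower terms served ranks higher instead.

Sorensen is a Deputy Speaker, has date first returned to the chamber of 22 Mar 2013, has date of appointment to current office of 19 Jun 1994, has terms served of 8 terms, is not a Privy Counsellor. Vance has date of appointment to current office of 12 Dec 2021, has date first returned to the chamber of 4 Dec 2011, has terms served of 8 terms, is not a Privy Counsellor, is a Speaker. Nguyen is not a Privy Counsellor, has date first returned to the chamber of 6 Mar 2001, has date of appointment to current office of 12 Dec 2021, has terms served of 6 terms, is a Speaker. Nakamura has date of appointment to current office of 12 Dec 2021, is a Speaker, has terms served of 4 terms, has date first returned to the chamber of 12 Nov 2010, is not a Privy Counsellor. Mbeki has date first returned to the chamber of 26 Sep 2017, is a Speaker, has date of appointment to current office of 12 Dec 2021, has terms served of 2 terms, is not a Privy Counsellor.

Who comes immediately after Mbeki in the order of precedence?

Sorensen

By parliamentary office: Vance, Nguyen, Nakamura and Mbeki (Speaker); then Sorensen (Deputy Speaker).
Vance, Nguyen, Nakamura and Mbeki are each not a Privy Counsellor, so the next rule applies.
Vance, Nguyen, Nakamura and Mbeki all have date of appointment to current office 12 Dec 2021, so the next rule applies.
Among Vance, Nguyen, Nakamura and Mbeki, by terms served (higher first): Vance (8 terms) before Nguyen (6 terms) before Nakamura (4 terms) before Mbeki (2 terms).
Order: Vance, Nguyen, Nakamura, Mbeki, Sorensen.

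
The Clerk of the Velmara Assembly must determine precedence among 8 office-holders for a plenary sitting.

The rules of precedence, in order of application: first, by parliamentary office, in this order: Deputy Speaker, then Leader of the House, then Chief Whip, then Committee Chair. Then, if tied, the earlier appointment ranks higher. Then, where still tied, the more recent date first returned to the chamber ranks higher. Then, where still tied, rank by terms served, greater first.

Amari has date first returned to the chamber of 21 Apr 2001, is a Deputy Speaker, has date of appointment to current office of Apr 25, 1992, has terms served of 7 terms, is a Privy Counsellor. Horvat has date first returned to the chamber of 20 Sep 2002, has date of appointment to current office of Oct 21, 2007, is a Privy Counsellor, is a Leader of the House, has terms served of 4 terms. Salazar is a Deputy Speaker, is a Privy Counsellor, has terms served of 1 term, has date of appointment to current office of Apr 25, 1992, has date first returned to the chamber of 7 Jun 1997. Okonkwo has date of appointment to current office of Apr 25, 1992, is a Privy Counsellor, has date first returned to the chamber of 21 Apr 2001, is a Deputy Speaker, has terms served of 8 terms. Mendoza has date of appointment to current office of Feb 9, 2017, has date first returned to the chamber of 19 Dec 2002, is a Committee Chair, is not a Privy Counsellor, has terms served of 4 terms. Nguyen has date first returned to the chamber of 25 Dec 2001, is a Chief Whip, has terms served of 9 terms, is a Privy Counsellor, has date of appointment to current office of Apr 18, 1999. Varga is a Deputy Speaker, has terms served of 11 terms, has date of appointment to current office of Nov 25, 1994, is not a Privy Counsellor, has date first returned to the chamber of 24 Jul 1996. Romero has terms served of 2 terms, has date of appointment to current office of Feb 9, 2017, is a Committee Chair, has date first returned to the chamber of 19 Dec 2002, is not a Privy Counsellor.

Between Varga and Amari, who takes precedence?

By parliamentary office: Okonkwo, Amari, Salazar and Varga (Deputy Speaker); then Horvat (Leader of the House); then Nguyen (Chief Whip); then Mendoza and Romero (Committee Chair).
Among Okonkwo, Amari, Salazar and Varga, by date of appointment to current office (earlier first): Okonkwo, Amari and Salazar (Apr 25, 1992) before Varga (Nov 25, 1994).
Among Okonkwo, Amari and Salazar, by date first returned to the chamber (later first): Okonkwo and Amari (21 Apr 2001) before Salazar (7 Jun 1997).
Among Okonkwo and Amari, by terms served (higher first): Okonkwo (8 terms) before Amari (7 terms).
Mendoza and Romero both have date of appointment to current office Feb 9, 2017, so the next rule applies.
Mendoza and Romero both have date first returned to the chamber 19 Dec 2002, so the next rule applies.
Among Mendoza and Romero, by terms served (higher first): Mendoza (4 terms) before Romero (2 terms).
So Amari takes precedence.

Amari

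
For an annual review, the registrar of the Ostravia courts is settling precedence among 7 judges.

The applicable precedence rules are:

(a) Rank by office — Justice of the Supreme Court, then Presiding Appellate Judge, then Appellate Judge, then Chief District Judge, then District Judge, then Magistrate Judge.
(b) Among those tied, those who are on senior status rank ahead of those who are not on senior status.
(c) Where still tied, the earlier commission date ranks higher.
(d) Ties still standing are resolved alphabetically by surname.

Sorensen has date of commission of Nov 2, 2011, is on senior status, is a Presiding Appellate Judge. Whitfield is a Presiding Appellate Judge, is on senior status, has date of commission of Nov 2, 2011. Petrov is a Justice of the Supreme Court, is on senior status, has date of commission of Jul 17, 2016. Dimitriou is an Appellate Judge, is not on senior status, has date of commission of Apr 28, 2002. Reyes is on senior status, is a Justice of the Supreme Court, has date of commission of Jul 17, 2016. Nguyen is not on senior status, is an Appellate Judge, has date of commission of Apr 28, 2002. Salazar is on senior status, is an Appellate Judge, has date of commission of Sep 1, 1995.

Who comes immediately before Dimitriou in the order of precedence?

By office: Petrov and Reyes (Justice of the Supreme Court); then Sorensen and Whitfield (Presiding Appellate Judge); then Salazar, Dimitriou and Nguyen (Appellate Judge).
Petrov and Reyes are each on senior status, so the next rule applies.
Petrov and Reyes both have date of commission Jul 17, 2016, so the next rule applies.
Among Petrov and Reyes, alphabetically by surname: Petrov before Reyes.
Sorensen and Whitfield are each on senior status, so the next rule applies.
Sorensen and Whitfield both have date of commission Nov 2, 2011, so the next rule applies.
Among Sorensen and Whitfield, alphabetically by surname: Sorensen before Whitfield.
Among Salazar, Dimitriou and Nguyen, on senior status before not on senior status: Salazar (on senior status) before Dimitriou and Nguyen (not on senior status).
Dimitriou and Nguyen both have date of commission Apr 28, 2002, so the next rule applies.
Among Dimitriou and Nguyen, alphabetically by surname: Dimitriou before Nguyen.
Order: Petrov, Reyes, Sorensen, Whitfield, Salazar, Dimitriou, Nguyen.

Salazar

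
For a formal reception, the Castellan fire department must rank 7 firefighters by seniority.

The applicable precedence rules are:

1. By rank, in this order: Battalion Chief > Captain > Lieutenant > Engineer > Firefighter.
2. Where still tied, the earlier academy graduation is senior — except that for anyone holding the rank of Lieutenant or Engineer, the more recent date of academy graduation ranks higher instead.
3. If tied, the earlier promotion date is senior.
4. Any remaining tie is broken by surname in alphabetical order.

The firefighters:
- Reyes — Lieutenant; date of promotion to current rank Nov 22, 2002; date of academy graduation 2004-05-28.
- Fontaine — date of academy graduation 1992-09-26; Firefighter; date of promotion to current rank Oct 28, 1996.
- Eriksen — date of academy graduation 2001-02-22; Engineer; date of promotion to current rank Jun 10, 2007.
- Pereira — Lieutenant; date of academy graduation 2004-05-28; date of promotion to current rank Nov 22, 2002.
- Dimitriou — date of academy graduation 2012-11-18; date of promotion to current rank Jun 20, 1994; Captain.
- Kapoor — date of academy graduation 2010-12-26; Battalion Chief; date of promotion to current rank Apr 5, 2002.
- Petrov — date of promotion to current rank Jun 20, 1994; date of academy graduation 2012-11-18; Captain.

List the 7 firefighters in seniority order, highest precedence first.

By rank: Kapoor (Battalion Chief); then Dimitriou and Petrov (Captain); then Pereira and Reyes (Lieutenant); then Eriksen (Engineer); then Fontaine (Firefighter).
Dimitriou and Petrov both have date of academy graduation 2012-11-18, so the next rule applies.
Dimitriou and Petrov both have date of promotion to current rank Jun 20, 1994, so the next rule applies.
Among Dimitriou and Petrov, alphabetically by surname: Dimitriou before Petrov.
Pereira and Reyes both have date of academy graduation 2004-05-28, so the next rule applies.
Pereira and Reyes both have date of promotion to current rank Nov 22, 2002, so the next rule applies.
Among Pereira and Reyes, alphabetically by surname: Pereira before Reyes.
Full order: Kapoor, Dimitriou, Petrov, Pereira, Reyes, Eriksen, Fontaine.

Kapoor, Dimitriou, Petrov, Pereira, Reyes, Eriksen, Fontaine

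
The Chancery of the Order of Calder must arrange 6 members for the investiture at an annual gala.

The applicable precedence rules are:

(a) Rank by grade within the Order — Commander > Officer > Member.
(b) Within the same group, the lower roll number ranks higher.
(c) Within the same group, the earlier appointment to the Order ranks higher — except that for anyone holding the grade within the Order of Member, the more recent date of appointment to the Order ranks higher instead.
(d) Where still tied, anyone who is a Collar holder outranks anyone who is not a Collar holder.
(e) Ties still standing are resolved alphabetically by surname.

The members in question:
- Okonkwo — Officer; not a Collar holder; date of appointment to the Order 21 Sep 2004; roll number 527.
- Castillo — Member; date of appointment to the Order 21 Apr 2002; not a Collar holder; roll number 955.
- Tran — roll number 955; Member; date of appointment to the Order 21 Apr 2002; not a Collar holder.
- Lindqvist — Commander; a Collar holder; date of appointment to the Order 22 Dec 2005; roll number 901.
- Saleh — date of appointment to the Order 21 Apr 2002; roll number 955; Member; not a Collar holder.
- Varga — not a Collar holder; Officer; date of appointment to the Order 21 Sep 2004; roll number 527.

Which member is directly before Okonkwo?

Lindqvist

By grade within the Order: Lindqvist (Commander); then Okonkwo and Varga (Officer); then Castillo, Saleh and Tran (Member).
Okonkwo and Varga both have roll number 527, so the next rule applies.
Okonkwo and Varga both have date of appointment to the Order 21 Sep 2004, so the next rule applies.
Okonkwo and Varga are each not a Collar holder, so the next rule applies.
Among Okonkwo and Varga, alphabetically by surname: Okonkwo before Varga.
Castillo, Saleh and Tran all have roll number 955, so the next rule applies.
Castillo, Saleh and Tran all have date of appointment to the Order 21 Apr 2002, so the next rule applies.
Castillo, Saleh and Tran are each not a Collar holder, so the next rule applies.
Among Castillo, Saleh and Tran, alphabetically by surname: Castillo before Saleh before Tran.
Order: Lindqvist, Okonkwo, Varga, Castillo, Saleh, Tran.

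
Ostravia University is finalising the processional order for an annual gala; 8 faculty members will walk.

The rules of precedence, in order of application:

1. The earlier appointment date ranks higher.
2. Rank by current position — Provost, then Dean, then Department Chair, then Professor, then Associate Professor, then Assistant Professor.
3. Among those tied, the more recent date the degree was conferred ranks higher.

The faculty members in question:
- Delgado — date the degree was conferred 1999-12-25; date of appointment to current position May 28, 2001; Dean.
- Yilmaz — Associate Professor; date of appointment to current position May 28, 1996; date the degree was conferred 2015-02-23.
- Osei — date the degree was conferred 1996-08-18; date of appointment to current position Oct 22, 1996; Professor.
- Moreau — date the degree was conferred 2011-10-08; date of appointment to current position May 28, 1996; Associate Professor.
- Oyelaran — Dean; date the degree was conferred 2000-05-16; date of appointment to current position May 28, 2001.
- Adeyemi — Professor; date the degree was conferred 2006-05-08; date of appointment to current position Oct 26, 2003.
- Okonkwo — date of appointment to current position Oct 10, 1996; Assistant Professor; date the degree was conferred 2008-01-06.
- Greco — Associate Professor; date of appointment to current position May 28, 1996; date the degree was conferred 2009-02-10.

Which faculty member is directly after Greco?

Okonkwo

By date of appointment to current position (earlier first): Yilmaz, Moreau and Greco (each May 28, 1996); then Okonkwo (Oct 10, 1996); then Osei (Oct 22, 1996); then Oyelaran and Delgado (both May 28, 2001); then Adeyemi (Oct 26, 2003).
Yilmaz, Moreau and Greco are each Associate Professor, so the next rule applies.
Among Yilmaz, Moreau and Greco, by date the degree was conferred (later first): Yilmaz (2015-02-23) before Moreau (2011-10-08) before Greco (2009-02-10).
Oyelaran and Delgado are each Dean, so the next rule applies.
Among Oyelaran and Delgado, by date the degree was conferred (later first): Oyelaran (2000-05-16) before Delgado (1999-12-25).
Order: Yilmaz, Moreau, Greco, Okonkwo, Osei, Oyelaran, Delgado, Adeyemi.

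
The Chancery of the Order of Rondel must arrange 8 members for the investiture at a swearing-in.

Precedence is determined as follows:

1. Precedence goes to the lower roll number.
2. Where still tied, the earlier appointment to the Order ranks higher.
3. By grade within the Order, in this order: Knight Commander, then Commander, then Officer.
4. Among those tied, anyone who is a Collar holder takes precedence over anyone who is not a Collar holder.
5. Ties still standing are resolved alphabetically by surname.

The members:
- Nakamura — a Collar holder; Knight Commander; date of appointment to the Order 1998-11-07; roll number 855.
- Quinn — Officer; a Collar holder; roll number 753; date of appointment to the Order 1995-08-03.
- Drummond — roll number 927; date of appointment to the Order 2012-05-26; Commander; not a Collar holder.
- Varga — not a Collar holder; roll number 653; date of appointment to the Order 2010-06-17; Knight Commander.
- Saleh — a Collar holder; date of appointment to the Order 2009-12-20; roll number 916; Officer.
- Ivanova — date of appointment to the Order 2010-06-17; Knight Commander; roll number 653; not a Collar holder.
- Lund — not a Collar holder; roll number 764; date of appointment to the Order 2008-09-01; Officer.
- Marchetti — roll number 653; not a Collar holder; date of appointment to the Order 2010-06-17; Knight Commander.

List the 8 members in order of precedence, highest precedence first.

Ivanova, Marchetti, Varga, Quinn, Lund, Nakamura, Saleh, Drummond

By roll number (lower first): Ivanova, Marchetti and Varga (each 653); then Quinn (753); then Lund (764); then Nakamura (855); then Saleh (916); then Drummond (927).
Ivanova, Marchetti and Varga all have date of appointment to the Order 2010-06-17, so the next rule applies.
Ivanova, Marchetti and Varga are each Knight Commander, so the next rule applies.
Ivanova, Marchetti and Varga are each not a Collar holder, so the next rule applies.
Among Ivanova, Marchetti and Varga, alphabetically by surname: Ivanova before Marchetti before Varga.
Full order: Ivanova, Marchetti, Varga, Quinn, Lund, Nakamura, Saleh, Drummond.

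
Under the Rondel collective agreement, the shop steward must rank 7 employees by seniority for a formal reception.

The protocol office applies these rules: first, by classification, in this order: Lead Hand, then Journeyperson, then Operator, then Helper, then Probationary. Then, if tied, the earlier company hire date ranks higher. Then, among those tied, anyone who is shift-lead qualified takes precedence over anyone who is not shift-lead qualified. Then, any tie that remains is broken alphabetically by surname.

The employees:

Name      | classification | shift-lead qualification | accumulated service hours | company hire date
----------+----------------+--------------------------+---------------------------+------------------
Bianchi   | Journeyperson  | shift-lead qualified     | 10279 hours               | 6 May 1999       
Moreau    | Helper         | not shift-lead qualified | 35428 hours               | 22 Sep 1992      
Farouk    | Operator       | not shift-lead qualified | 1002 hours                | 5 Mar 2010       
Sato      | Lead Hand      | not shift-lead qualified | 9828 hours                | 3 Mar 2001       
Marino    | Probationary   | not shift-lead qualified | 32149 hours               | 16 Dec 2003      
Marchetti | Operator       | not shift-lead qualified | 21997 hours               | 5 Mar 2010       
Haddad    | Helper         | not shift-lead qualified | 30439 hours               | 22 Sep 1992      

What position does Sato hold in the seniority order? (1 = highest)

1

By classification: Sato (Lead Hand); then Bianchi (Journeyperson); then Farouk and Marchetti (Operator); then Haddad and Moreau (Helper); then Marino (Probationary).
Farouk and Marchetti both have company hire date 5 Mar 2010, so the next rule applies.
Farouk and Marchetti are each not shift-lead qualified, so the next rule applies.
Among Farouk and Marchetti, alphabetically by surname: Farouk before Marchetti.
Haddad and Moreau both have company hire date 22 Sep 1992, so the next rule applies.
Haddad and Moreau are each not shift-lead qualified, so the next rule applies.
Among Haddad and Moreau, alphabetically by surname: Haddad before Moreau.
Order: Sato, Bianchi, Farouk, Marchetti, Haddad, Moreau, Marino. So position 1.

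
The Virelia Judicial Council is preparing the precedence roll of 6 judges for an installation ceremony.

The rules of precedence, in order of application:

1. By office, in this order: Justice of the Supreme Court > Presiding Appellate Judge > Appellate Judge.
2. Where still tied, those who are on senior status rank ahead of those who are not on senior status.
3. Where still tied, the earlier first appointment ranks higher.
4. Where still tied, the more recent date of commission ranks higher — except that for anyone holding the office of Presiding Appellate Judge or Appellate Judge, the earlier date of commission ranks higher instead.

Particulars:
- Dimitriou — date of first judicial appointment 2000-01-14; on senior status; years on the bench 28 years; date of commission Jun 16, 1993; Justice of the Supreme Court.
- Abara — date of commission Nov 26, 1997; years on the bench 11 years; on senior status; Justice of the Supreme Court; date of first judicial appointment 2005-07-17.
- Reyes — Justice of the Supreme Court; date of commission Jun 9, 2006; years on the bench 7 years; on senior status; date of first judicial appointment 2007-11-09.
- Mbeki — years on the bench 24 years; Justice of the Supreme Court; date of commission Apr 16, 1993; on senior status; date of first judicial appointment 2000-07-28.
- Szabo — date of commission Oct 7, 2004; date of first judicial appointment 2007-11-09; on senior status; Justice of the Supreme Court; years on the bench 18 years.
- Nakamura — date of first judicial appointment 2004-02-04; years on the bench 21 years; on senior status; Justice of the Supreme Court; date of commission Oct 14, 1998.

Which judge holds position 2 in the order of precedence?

Mbeki

By office: Dimitriou, Mbeki, Nakamura, Abara, Reyes and Szabo (Justice of the Supreme Court).
Dimitriou, Mbeki, Nakamura, Abara, Reyes and Szabo are each on senior status, so the next rule applies.
Among Dimitriou, Mbeki, Nakamura, Abara, Reyes and Szabo, by date of first judicial appointment (earlier first): Dimitriou (2000-01-14) before Mbeki (2000-07-28) before Nakamura (2004-02-04) before Abara (2005-07-17) before Reyes and Szabo (2007-11-09).
Among Reyes and Szabo, by date of commission (later first): Reyes (Jun 9, 2006) before Szabo (Oct 7, 2004).
Order: Dimitriou, Mbeki, Nakamura, Abara, Reyes, Szabo.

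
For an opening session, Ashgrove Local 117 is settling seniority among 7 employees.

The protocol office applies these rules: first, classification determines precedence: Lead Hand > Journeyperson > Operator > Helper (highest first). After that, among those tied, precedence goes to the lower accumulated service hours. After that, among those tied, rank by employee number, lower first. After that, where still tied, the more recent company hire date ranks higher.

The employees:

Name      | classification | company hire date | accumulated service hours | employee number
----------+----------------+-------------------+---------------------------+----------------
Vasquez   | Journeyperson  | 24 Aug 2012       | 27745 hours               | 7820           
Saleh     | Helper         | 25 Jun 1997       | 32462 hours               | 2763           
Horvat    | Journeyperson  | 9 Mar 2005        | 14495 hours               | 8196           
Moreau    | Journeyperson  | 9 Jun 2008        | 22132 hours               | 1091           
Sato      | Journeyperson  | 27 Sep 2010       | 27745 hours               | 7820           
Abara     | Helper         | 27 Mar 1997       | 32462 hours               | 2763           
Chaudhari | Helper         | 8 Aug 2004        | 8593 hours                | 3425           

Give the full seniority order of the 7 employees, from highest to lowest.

By classification: Horvat, Moreau, Vasquez and Sato (Journeyperson); then Chaudhari, Saleh and Abara (Helper).
Among Horvat, Moreau, Vasquez and Sato, by accumulated service hours (lower first): Horvat (14495 hours) before Moreau (22132 hours) before Vasquez and Sato (27745 hours).
Vasquez and Sato both have employee number 7820, so the next rule applies.
Among Vasquez and Sato, by company hire date (later first): Vasquez (24 Aug 2012) before Sato (27 Sep 2010).
Among Chaudhari, Saleh and Abara, by accumulated service hours (lower first): Chaudhari (8593 hours) before Saleh and Abara (32462 hours).
Saleh and Abara both have employee number 2763, so the next rule applies.
Among Saleh and Abara, by company hire date (later first): Saleh (25 Jun 1997) before Abara (27 Mar 1997).
Full order: Horvat, Moreau, Vasquez, Sato, Chaudhari, Saleh, Abara.

Horvat, Moreau, Vasquez, Sato, Chaudhari, Saleh, Abara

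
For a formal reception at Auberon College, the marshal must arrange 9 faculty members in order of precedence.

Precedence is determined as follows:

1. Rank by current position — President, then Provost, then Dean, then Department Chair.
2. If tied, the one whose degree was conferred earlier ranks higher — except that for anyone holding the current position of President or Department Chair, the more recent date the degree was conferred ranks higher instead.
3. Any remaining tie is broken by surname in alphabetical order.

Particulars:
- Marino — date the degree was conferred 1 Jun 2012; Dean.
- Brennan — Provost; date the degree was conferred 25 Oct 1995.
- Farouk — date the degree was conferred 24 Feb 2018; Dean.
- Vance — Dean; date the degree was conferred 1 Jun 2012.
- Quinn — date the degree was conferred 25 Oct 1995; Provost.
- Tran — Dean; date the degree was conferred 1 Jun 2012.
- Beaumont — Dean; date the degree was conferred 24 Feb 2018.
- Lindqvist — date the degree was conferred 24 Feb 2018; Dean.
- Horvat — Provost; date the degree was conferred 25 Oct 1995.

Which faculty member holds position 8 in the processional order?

Farouk

By current position: Brennan, Horvat and Quinn (Provost); then Marino, Tran, Vance, Beaumont, Farouk and Lindqvist (Dean).
Brennan, Horvat and Quinn all have date the degree was conferred 25 Oct 1995, so the next rule applies.
Among Brennan, Horvat and Quinn, alphabetically by surname: Brennan before Horvat before Quinn.
Among Marino, Tran, Vance, Beaumont, Farouk and Lindqvist, by date the degree was conferred (earlier first): Marino, Tran and Vance (1 Jun 2012) before Beaumont, Farouk and Lindqvist (24 Feb 2018).
Among Marino, Tran and Vance, alphabetically by surname: Marino before Tran before Vance.
Among Beaumont, Farouk and Lindqvist, alphabetically by surname: Beaumont before Farouk before Lindqvist.
Order: Brennan, Horvat, Quinn, Marino, Tran, Vance, Beaumont, Farouk, Lindqvist.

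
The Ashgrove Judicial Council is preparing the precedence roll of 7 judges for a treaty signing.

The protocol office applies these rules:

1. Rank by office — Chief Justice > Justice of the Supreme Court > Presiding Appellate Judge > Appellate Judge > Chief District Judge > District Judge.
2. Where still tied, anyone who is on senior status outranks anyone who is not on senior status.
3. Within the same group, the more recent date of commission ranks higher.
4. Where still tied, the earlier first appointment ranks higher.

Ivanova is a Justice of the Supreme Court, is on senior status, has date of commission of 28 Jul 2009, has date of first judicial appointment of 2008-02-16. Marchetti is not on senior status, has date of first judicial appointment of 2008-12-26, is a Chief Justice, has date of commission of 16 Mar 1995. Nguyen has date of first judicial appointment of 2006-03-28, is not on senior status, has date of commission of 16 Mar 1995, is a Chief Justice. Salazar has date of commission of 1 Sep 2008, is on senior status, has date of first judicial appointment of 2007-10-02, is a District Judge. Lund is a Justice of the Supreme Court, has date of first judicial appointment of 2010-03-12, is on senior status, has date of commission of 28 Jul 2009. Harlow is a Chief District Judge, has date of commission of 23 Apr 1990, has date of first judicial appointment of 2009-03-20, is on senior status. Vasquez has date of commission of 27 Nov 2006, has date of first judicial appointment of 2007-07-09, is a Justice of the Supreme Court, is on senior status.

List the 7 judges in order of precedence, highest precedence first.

Nguyen, Marchetti, Ivanova, Lund, Vasquez, Harlow, Salazar

By office: Nguyen and Marchetti (Chief Justice); then Ivanova, Lund and Vasquez (Justice of the Supreme Court); then Harlow (Chief District Judge); then Salazar (District Judge).
Nguyen and Marchetti are each not on senior status, so the next rule applies.
Nguyen and Marchetti both have date of commission 16 Mar 1995, so the next rule applies.
Among Nguyen and Marchetti, by date of first judicial appointment (earlier first): Nguyen (2006-03-28) before Marchetti (2008-12-26).
Ivanova, Lund and Vasquez are each on senior status, so the next rule applies.
Among Ivanova, Lund and Vasquez, by date of commission (later first): Ivanova and Lund (28 Jul 2009) before Vasquez (27 Nov 2006).
Among Ivanova and Lund, by date of first judicial appointment (earlier first): Ivanova (2008-02-16) before Lund (2010-03-12).
Full order: Nguyen, Marchetti, Ivanova, Lund, Vasquez, Harlow, Salazar.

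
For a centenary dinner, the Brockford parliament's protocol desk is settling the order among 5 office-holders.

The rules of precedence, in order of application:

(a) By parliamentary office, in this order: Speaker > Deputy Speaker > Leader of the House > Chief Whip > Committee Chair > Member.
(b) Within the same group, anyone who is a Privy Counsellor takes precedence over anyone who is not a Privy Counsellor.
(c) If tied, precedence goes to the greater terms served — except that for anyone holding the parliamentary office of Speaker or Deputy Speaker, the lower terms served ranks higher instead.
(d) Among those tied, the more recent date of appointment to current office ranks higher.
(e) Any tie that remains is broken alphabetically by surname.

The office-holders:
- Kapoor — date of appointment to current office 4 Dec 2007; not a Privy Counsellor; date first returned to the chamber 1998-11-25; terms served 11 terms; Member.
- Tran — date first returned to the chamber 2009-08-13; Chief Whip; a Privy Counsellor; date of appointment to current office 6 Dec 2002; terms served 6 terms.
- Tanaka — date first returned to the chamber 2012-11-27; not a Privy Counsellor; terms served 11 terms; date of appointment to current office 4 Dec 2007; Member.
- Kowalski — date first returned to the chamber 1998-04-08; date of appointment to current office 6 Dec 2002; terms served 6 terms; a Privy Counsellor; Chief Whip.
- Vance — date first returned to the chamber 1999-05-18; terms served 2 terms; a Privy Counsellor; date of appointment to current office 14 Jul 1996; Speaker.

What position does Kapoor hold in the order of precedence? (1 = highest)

4

By parliamentary office: Vance (Speaker); then Kowalski and Tran (Chief Whip); then Kapoor and Tanaka (Member).
Kowalski and Tran are each a Privy Counsellor, so the next rule applies.
Kowalski and Tran both have terms served 6 terms, so the next rule applies.
Kowalski and Tran both have date of appointment to current office 6 Dec 2002, so the next rule applies.
Among Kowalski and Tran, alphabetically by surname: Kowalski before Tran.
Kapoor and Tanaka are each not a Privy Counsellor, so the next rule applies.
Kapoor and Tanaka both have terms served 11 terms, so the next rule applies.
Kapoor and Tanaka both have date of appointment to current office 4 Dec 2007, so the next rule applies.
Among Kapoor and Tanaka, alphabetically by surname: Kapoor before Tanaka.
Order: Vance, Kowalski, Tran, Kapoor, Tanaka. So position 4.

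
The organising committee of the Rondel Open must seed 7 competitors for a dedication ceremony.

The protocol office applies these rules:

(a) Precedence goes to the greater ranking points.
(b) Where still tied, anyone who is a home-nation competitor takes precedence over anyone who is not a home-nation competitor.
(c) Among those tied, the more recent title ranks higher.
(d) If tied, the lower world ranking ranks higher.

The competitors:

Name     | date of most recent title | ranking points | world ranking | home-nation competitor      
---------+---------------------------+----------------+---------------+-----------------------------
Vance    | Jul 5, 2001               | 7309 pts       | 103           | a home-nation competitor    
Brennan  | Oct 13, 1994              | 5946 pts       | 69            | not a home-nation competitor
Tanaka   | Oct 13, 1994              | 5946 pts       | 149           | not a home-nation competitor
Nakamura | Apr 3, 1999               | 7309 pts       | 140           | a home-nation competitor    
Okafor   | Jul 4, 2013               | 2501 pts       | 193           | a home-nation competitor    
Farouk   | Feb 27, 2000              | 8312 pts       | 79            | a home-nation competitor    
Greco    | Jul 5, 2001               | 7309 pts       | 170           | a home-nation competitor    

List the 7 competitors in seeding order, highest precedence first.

Farouk, Vance, Greco, Nakamura, Brennan, Tanaka, Okafor

By ranking points (higher first): Farouk (8312 pts); then Vance, Greco and Nakamura (each 7309 pts); then Brennan and Tanaka (both 5946 pts); then Okafor (2501 pts).
Vance, Greco and Nakamura are each a home-nation competitor, so the next rule applies.
Among Vance, Greco and Nakamura, by date of most recent title (later first): Vance and Greco (Jul 5, 2001) before Nakamura (Apr 3, 1999).
Among Vance and Greco, by world ranking (lower first): Vance (103) before Greco (170).
Brennan and Tanaka are each not a home-nation competitor, so the next rule applies.
Brennan and Tanaka both have date of most recent title Oct 13, 1994, so the next rule applies.
Among Brennan and Tanaka, by world ranking (lower first): Brennan (69) before Tanaka (149).
Full order: Farouk, Vance, Greco, Nakamura, Brennan, Tanaka, Okafor.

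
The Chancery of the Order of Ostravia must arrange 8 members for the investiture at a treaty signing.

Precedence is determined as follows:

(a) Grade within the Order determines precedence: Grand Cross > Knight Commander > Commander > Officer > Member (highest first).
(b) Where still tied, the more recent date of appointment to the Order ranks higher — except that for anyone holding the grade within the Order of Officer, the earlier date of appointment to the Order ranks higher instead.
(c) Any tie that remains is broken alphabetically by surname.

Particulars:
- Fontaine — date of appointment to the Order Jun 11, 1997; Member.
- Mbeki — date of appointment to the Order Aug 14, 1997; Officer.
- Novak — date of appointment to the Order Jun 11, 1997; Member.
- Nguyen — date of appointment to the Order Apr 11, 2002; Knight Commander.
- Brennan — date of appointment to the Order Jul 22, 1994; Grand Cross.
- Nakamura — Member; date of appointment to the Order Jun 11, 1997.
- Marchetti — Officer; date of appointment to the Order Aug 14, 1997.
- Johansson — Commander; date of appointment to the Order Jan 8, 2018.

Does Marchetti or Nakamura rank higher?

Marchetti

By grade within the Order: Brennan (Grand Cross); then Nguyen (Knight Commander); then Johansson (Commander); then Marchetti and Mbeki (Officer); then Fontaine, Nakamura and Novak (Member).
Marchetti and Mbeki both have date of appointment to the Order Aug 14, 1997, so the next rule applies.
Among Marchetti and Mbeki, alphabetically by surname: Marchetti before Mbeki.
Fontaine, Nakamura and Novak all have date of appointment to the Order Jun 11, 1997, so the next rule applies.
Among Fontaine, Nakamura and Novak, alphabetically by surname: Fontaine before Nakamura before Novak.
So Marchetti takes precedence.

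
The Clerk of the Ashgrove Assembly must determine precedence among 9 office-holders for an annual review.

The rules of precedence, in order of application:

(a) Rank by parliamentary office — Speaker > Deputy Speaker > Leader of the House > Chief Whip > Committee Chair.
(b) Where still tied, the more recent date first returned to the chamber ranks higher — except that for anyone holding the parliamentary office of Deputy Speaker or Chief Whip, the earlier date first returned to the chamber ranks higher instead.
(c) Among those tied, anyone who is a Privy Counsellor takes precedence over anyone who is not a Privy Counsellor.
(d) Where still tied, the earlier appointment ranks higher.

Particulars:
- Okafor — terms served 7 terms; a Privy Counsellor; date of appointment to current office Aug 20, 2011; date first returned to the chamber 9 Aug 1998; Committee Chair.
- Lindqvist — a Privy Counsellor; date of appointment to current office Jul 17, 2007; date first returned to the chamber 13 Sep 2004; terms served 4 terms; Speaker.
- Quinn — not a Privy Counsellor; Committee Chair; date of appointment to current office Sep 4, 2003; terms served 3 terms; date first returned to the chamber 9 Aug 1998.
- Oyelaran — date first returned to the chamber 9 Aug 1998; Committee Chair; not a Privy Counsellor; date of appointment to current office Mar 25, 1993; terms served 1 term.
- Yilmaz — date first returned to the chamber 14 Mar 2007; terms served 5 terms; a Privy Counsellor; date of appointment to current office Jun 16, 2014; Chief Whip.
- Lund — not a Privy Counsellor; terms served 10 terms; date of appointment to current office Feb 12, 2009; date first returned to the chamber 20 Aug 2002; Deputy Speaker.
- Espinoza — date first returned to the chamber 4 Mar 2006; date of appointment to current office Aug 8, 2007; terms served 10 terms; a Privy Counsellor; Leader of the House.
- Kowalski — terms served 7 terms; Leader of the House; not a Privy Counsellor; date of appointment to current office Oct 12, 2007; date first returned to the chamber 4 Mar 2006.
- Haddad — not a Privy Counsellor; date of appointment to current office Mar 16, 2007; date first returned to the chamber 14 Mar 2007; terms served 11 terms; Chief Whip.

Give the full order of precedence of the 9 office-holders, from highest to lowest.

Lindqvist, Lund, Espinoza, Kowalski, Yilmaz, Haddad, Okafor, Oyelaran, Quinn

By parliamentary office: Lindqvist (Speaker); then Lund (Deputy Speaker); then Espinoza and Kowalski (Leader of the House); then Yilmaz and Haddad (Chief Whip); then Okafor, Oyelaran and Quinn (Committee Chair).
Espinoza and Kowalski both have date first returned to the chamber 4 Mar 2006, so the next rule applies.
Among Espinoza and Kowalski, a Privy Counsellor before not a Privy Counsellor: Espinoza (a Privy Counsellor) before Kowalski (not a Privy Counsellor).
Yilmaz and Haddad both have date first returned to the chamber 14 Mar 2007, so the next rule applies.
Among Yilmaz and Haddad, a Privy Counsellor before not a Privy Counsellor: Yilmaz (a Privy Counsellor) before Haddad (not a Privy Counsellor).
Okafor, Oyelaran and Quinn all have date first returned to the chamber 9 Aug 1998, so the next rule applies.
Among Okafor, Oyelaran and Quinn, a Privy Counsellor before not a Privy Counsellor: Okafor (a Privy Counsellor) before Oyelaran and Quinn (not a Privy Counsellor).
Among Oyelaran and Quinn, by date of appointment to current office (earlier first): Oyelaran (Mar 25, 1993) before Quinn (Sep 4, 2003).
Full order: Lindqvist, Lund, Espinoza, Kowalski, Yilmaz, Haddad, Okafor, Oyelaran, Quinn.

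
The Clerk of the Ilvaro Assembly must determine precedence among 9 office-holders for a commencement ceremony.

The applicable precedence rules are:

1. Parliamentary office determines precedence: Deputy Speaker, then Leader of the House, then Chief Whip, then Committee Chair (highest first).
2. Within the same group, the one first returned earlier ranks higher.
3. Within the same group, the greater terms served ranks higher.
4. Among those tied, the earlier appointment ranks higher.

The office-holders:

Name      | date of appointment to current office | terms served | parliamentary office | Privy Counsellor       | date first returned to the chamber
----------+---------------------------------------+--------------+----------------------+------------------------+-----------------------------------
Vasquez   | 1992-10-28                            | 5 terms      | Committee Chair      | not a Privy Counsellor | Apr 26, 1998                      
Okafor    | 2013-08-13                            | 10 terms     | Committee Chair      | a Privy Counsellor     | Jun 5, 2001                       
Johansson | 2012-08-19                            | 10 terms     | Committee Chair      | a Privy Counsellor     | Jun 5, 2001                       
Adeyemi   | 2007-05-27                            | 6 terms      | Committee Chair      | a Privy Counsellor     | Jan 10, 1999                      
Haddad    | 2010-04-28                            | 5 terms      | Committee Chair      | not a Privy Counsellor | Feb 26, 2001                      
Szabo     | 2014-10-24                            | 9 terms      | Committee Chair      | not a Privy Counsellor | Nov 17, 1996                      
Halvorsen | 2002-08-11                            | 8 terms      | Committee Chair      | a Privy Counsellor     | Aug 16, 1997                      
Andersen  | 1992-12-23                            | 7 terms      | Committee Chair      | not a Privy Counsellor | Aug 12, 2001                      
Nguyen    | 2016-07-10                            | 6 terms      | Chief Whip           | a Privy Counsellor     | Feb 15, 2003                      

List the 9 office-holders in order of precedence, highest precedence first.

By parliamentary office: Nguyen (Chief Whip); then Szabo, Halvorsen, Vasquez, Adeyemi, Haddad, Johansson, Okafor and Andersen (Committee Chair).
Among Szabo, Halvorsen, Vasquez, Adeyemi, Haddad, Johansson, Okafor and Andersen, by date first returned to the chamber (earlier first): Szabo (Nov 17, 1996) before Halvorsen (Aug 16, 1997) before Vasquez (Apr 26, 1998) before Adeyemi (Jan 10, 1999) before Haddad (Feb 26, 2001) before Johansson and Okafor (Jun 5, 2001) before Andersen (Aug 12, 2001).
Johansson and Okafor both have terms served 10 terms, so the next rule applies.
Among Johansson and Okafor, by date of appointment to current office (earlier first): Johansson (2012-08-19) before Okafor (2013-08-13).
Full order: Nguyen, Szabo, Halvorsen, Vasquez, Adeyemi, Haddad, Johansson, Okafor, Andersen.

Nguyen, Szabo, Halvorsen, Vasquez, Adeyemi, Haddad, Johansson, Okafor, Andersen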